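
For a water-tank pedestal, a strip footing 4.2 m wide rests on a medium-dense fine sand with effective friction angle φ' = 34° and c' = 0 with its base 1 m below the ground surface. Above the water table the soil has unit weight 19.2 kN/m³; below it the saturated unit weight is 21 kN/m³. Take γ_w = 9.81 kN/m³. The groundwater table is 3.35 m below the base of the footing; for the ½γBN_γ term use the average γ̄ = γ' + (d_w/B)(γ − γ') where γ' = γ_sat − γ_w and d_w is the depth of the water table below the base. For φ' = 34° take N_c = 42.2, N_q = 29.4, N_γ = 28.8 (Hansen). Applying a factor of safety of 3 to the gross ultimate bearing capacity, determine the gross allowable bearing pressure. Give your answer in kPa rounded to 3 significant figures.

q = γ·D_f = 19.2 × 1 = 19.2 kPa.
γ' = 11.19 kN/m³; averaging over the depth B below the base, γ̄ = γ' + (d_w/B)(γ − γ') = 17.579 kN/m³.
q·N_q = 19.2 × 29.4 = 564.48 kPa
0.5·γ·B·N_γ = 0.5 × 17.579 × 4.2 × 28.8 = 1063.2 kPa
q_ult = 564.48 + 1063.2 = 1627.7 kPa.
q_all = q_ult / FS = 1627.7 / 3 = 542.55 kPa.

q_all ≈ 543 kPa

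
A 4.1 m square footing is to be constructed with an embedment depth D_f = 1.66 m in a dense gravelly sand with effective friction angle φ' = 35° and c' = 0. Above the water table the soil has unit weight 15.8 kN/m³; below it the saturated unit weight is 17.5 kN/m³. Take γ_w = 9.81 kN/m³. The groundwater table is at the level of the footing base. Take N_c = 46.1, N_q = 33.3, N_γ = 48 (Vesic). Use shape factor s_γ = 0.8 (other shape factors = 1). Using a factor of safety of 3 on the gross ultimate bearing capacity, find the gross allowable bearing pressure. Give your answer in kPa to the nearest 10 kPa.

Effective surcharge at the founding depth q = γ·D_f = 15.8 × 1.66 = 26.228 kPa.
The water table coincides with the base, so in the self-weight term γ → γ' = 7.69 kN/m³.
q_ult = q·N_q + 0.5·γ·B·N_γ·s_γ
     = 26.228 × 33.3 + 0.5 × 7.69 × 4.1 × 48 × 0.8
     = 873.39 + 605.36 = 1478.7 kPa.
q_all = 1478.7 / 3 = 492.92 kPa.

q_all ≈ 490 kPa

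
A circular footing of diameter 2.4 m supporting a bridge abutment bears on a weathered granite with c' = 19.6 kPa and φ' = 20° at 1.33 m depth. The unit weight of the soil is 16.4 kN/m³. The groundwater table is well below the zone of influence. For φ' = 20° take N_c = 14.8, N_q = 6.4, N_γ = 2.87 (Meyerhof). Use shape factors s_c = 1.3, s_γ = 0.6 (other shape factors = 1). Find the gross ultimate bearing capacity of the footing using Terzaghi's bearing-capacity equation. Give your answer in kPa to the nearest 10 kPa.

q = γ·D_f = 16.4 × 1.33 = 21.812 kPa.
c·N_c·s_c = 19.6 × 14.8 × 1.3 = 377.1 kPa
q·N_q = 21.812 × 6.4 = 139.6 kPa
0.5·γ·B·N_γ·s_γ = 0.5 × 16.4 × 2.4 × 2.87 × 0.6 = 33.889 kPa
q_ult = 377.1 + 139.6 + 33.889 = 550.59 kPa.

q_ult ≈ 550 kPa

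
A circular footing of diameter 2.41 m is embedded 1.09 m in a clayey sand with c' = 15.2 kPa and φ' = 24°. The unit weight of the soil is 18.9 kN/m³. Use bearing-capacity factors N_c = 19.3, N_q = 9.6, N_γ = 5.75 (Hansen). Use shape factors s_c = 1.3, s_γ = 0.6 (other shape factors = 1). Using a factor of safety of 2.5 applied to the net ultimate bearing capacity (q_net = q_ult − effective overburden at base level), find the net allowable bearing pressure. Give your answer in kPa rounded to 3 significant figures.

q_all(net) ≈ 255 kPa

Effective surcharge at the founding depth q = γ·D_f = 18.9 × 1.09 = 20.601 kPa.
q_ult = c·N_c·s_c + q·N_q + 0.5·γ·B·N_γ·s_γ
     = 15.2 × 19.3 × 1.3 + 20.601 × 9.6 + 0.5 × 18.9 × 2.41 × 5.75 × 0.6
     = 381.37 + 197.77 + 78.572 = 657.71 kPa.
Net ultimate: q_net = 657.71 − 20.601 = 637.11 kPa.
q_all(net) = 637.11 / 2.5 = 254.84 kPa.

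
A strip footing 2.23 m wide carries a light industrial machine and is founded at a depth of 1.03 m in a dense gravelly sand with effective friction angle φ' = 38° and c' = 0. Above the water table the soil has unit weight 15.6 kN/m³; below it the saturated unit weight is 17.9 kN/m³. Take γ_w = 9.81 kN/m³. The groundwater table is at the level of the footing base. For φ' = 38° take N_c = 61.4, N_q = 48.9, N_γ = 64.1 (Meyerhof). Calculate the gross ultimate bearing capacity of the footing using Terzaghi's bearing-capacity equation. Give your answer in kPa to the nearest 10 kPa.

q = γ·D_f = 15.6 × 1.03 = 16.068 kPa.
For the ½γBN_γ term take γ' = 17.9 − 9.81 = 8.09 kN/m³ (soil below base is submerged).
q·N_q = 16.068 × 48.9 = 785.73 kPa
0.5·γ·B·N_γ = 0.5 × 8.09 × 2.23 × 64.1 = 578.2 kPa
q_ult = 785.73 + 578.2 = 1363.9 kPa.

q_ult ≈ 1360 kPa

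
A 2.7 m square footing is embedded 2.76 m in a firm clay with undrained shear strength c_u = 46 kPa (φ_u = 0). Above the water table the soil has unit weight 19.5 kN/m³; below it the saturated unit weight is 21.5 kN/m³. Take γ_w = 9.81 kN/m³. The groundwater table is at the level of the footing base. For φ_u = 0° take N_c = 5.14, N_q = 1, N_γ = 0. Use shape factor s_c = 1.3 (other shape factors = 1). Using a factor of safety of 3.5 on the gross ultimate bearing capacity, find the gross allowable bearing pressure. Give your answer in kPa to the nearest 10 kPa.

q = γ·D_f = 19.5 × 2.76 = 53.82 kPa.
c·N_c·s_c = 46 × 5.14 × 1.3 = 307.37 kPa
q·N_q = 53.82 × 1 = 53.82 kPa
q_ult = 307.37 + 53.82 = 361.19 kPa.
q_all = 361.19 / 3.5 = 103.2 kPa.

q_all ≈ 100 kPa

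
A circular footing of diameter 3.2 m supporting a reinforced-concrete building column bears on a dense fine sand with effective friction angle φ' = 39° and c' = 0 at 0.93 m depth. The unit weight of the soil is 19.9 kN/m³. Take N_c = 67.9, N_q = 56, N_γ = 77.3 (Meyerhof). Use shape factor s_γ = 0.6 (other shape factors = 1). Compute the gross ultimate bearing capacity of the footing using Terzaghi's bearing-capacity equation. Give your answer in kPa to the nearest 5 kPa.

Overburden at base level: q = 19.9 × 0.93 = 18.507 kPa.
Surcharge term q·N_q = 18.507 × 56 = 1036.4 kPa; self-weight term 0.5·γ·B·N_γ·s_γ = 0.5 × 19.9 × 3.2 × 77.3 × 0.6 = 1476.7 kPa.
q_ult = 1036.4 + 1476.7 = 2513.1 kPa.

q_ult ≈ 2515 kPa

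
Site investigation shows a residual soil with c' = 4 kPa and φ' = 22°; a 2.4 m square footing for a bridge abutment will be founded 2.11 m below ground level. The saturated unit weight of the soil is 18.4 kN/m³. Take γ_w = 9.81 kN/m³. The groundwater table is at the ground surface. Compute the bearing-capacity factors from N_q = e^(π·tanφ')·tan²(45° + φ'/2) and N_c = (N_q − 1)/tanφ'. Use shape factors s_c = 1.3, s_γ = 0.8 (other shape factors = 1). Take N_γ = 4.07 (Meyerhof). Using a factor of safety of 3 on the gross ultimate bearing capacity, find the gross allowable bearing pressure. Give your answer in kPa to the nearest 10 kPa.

N_q = e^(π·tan22°)·tan²(56°) = 7.82; N_c = (N_q − 1)/tanφ' = 16.88.
Water table at ground surface, so effective unit weight γ' = 18.4 − 9.81 = 8.59 kN/m³ is used throughout; overburden q = 8.59 × 2.11 = 18.125 kPa; the same γ' applies in the ½γBN_γ term.
Cohesion term c·N_c·s_c = 4 × 16.883 × 1.3 = 87.791 kPa; surcharge term q·N_q = 18.125 × 7.8211 = 141.76 kPa; self-weight term 0.5·γ·B·N_γ·s_γ = 0.5 × 8.59 × 2.4 × 4.07 × 0.8 = 33.563 kPa.
q_ult = 87.791 + 141.76 + 33.563 = 263.11 kPa.
q_all = 263.11 / 3 = 87.704 kPa.

q_all ≈ 90 kPa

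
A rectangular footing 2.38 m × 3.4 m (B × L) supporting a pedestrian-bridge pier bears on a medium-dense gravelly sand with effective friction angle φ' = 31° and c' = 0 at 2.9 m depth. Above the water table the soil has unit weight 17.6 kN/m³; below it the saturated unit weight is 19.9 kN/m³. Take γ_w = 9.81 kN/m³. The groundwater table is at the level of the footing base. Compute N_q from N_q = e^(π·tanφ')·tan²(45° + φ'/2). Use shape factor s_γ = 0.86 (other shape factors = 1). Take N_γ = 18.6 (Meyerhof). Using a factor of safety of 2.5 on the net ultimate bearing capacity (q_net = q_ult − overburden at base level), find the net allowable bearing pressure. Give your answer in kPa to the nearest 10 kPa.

N_q = e^(π·tan31°)·tan²(60.5°) = 20.63.
q = γ·D_f = 17.6 × 2.9 = 51.04 kPa.
For the ½γBN_γ term take γ' = 19.9 − 9.81 = 10.09 kN/m³ (soil below base is submerged).
q·N_q = 51.04 × 20.631 = 1053 kPa
0.5·γ·B·N_γ·s_γ = 0.5 × 10.09 × 2.38 × 18.6 × 0.86 = 192.07 kPa
q_ult = 1053 + 192.07 = 1245.1 kPa.
q_net = 1245.1 − 51.04 = 1194 kPa.
q_all(net) = 1194 / 2.5 = 477.61 kPa.

q_all(net) ≈ 480 kPa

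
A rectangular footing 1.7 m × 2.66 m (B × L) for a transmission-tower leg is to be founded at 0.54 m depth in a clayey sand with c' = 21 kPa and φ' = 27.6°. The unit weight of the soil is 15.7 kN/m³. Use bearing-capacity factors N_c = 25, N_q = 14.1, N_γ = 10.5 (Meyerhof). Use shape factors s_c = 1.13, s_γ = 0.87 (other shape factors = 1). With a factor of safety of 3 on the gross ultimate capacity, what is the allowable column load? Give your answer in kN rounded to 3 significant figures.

P_all ≈ 1260 kN

q = γ·D_f = 15.7 × 0.54 = 8.478 kPa.
c·N_c·s_c = 21 × 25 × 1.13 = 593.25 kPa
q·N_q = 8.478 × 14.1 = 119.54 kPa
0.5·γ·B·N_γ·s_γ = 0.5 × 15.7 × 1.7 × 10.5 × 0.87 = 121.91 kPa
q_ult = 593.25 + 119.54 + 121.91 = 834.7 kPa.
Gross allowable pressure q_all = 834.7 / 3 = 278.23 kPa.
Footing area = 4.522 m², so allowable column load = 278.23 × 4.522 = 1258.2 kN.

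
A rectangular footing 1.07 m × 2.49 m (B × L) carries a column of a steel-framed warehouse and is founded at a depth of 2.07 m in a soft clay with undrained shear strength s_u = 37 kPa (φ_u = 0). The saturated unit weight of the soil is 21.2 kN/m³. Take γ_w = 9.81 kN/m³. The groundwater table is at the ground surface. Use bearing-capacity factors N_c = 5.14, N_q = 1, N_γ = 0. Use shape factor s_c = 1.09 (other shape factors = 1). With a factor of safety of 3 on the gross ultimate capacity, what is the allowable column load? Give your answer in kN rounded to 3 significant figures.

γ' = 21.2 − 9.81 = 11.39 kN/m³ (submerged throughout). q = 11.39 × 2.07 = 23.577 kPa.
c·N_c·s_c = 37 × 5.14 × 1.09 = 207.3 kPa
q·N_q = 23.577 × 1 = 23.577 kPa
q_ult = 207.3 + 23.577 = 230.87 kPa.
Gross allowable pressure q_all = 230.87 / 3 = 76.958 kPa.
Footing area = 2.6643 m², so allowable column load = 76.958 × 2.6643 = 205.04 kN.

P_all ≈ 205 kN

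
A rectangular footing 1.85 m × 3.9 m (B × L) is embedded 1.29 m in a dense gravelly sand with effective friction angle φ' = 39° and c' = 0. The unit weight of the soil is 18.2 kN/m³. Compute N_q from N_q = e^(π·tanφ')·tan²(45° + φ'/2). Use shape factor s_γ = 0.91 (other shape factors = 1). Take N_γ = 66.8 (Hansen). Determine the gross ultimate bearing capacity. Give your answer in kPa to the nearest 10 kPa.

q_ult ≈ 2340 kPa

tan39° = 0.8098, so N_q = e^(π×0.8098)·tan²(64.5°) = 12.731 × 4.395 = 55.96.
q = γ·D_f = 18.2 × 1.29 = 23.478 kPa.
q·N_q = 23.478 × 55.957 = 1313.8 kPa
0.5·γ·B·N_γ·s_γ = 0.5 × 18.2 × 1.85 × 66.8 × 0.91 = 1023.4 kPa
q_ult = 1313.8 + 1023.4 = 2337.1 kPa.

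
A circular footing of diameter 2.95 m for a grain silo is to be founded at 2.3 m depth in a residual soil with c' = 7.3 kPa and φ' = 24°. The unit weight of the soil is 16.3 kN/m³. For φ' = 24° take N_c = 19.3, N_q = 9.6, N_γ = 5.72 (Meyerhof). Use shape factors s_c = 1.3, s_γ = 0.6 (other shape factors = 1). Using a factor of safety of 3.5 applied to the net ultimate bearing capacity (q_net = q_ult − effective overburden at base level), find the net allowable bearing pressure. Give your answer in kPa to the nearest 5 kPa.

Overburden at base level: q = 16.3 × 2.3 = 37.49 kPa.
Cohesion term c·N_c·s_c = 7.3 × 19.3 × 1.3 = 183.16 kPa; surcharge term q·N_q = 37.49 × 9.6 = 359.9 kPa; self-weight term 0.5·γ·B·N_γ·s_γ = 0.5 × 16.3 × 2.95 × 5.72 × 0.6 = 82.514 kPa.
q_ult = 183.16 + 359.9 + 82.514 = 625.57 kPa.
Net ultimate: q_net = 625.57 − 37.49 = 588.08 kPa.
q_all(net) = 588.08 / 3.5 = 168.02 kPa.

q_all(net) ≈ 170 kPa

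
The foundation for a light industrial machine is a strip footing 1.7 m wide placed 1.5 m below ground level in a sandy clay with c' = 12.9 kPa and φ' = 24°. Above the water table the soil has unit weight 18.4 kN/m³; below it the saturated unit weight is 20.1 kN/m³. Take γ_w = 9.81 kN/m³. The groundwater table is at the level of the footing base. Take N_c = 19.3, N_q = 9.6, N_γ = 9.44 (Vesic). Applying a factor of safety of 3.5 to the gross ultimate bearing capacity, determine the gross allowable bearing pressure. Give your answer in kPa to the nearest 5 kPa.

q_all ≈ 170 kPa

Effective surcharge at the founding depth q = γ·D_f = 18.4 × 1.5 = 27.6 kPa.
The water table coincides with the base, so in the self-weight term γ → γ' = 10.29 kN/m³.
q_ult = c·N_c + q·N_q + 0.5·γ·B·N_γ
     = 12.9 × 19.3 + 27.6 × 9.6 + 0.5 × 10.29 × 1.7 × 9.44
     = 248.97 + 264.96 + 82.567 = 596.5 kPa.
q_all = q_ult / FS = 596.5 / 3.5 = 170.43 kPa.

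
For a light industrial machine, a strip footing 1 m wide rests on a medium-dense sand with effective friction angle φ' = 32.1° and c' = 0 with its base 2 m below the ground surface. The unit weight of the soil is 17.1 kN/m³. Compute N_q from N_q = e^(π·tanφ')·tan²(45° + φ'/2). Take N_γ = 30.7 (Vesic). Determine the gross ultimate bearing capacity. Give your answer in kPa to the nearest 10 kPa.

q_ult ≈ 1060 kPa

tan32.1° = 0.6273, so N_q = e^(π×0.6273)·tan²(61.05°) = 7.176 × 3.268 = 23.45.
Effective surcharge at the founding depth q = γ·D_f = 17.1 × 2 = 34.2 kPa.
q_ult = q·N_q + 0.5·γ·B·N_γ
     = 34.2 × 23.451 + 0.5 × 17.1 × 1 × 30.7
     = 802.01 + 262.49 = 1064.5 kPa.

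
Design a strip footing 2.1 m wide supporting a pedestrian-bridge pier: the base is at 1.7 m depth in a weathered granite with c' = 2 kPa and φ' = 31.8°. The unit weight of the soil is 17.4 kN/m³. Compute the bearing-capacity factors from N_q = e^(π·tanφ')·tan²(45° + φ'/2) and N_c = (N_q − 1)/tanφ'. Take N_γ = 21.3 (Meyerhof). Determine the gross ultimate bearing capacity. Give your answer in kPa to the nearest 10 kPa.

q_ult ≈ 1130 kPa

tan31.8° = 0.62, so N_q = e^(π×0.62)·tan²(60.9°) = 7.014 × 3.228 = 22.64.
N_c = (22.64 − 1)/tan31.8° = 34.9.
q = γ·D_f = 17.4 × 1.7 = 29.58 kPa.
c·N_c = 2 × 34.902 = 69.803 kPa
q·N_q = 29.58 × 22.64 = 669.69 kPa
0.5·γ·B·N_γ = 0.5 × 17.4 × 2.1 × 21.3 = 389.15 kPa
q_ult = 69.803 + 669.69 + 389.15 = 1128.6 kPa.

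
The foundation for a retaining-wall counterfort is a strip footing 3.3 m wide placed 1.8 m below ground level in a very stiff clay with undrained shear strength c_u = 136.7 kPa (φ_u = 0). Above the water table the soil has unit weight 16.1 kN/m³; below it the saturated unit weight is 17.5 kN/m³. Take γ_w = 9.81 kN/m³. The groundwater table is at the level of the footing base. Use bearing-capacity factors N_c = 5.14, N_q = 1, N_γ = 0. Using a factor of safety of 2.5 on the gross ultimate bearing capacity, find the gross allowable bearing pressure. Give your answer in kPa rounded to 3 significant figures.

q = γ·D_f = 16.1 × 1.8 = 28.98 kPa.
c·N_c = 136.7 × 5.14 = 702.64 kPa
q·N_q = 28.98 × 1 = 28.98 kPa
q_ult = 702.64 + 28.98 = 731.62 kPa.
q_all = 731.62 / 2.5 = 292.65 kPa.

q_all ≈ 293 kPa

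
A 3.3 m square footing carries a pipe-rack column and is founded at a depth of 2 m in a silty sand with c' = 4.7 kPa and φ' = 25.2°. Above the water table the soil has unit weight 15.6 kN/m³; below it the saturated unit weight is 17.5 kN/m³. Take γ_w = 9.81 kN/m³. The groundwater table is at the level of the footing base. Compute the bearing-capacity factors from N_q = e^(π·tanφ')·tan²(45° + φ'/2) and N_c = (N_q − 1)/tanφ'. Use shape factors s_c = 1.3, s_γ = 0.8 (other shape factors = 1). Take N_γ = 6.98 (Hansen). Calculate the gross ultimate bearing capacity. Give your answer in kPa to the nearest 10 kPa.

tan25.2° = 0.4706, so N_q = e^(π×0.4706)·tan²(57.6°) = 4.386 × 2.483 = 10.89.
N_c = (10.89 − 1)/tan25.2° = 21.02.
Effective surcharge at the founding depth q = γ·D_f = 15.6 × 2 = 31.2 kPa.
The water table coincides with the base, so in the self-weight term γ → γ' = 7.69 kN/m³.
q_ult = c·N_c·s_c + q·N_q + 0.5·γ·B·N_γ·s_γ
     = 4.7 × 21.016 × 1.3 + 31.2 × 10.889 + 0.5 × 7.69 × 3.3 × 6.98 × 0.8
     = 128.41 + 339.75 + 70.853 = 539.01 kPa.

q_ult ≈ 540 kPa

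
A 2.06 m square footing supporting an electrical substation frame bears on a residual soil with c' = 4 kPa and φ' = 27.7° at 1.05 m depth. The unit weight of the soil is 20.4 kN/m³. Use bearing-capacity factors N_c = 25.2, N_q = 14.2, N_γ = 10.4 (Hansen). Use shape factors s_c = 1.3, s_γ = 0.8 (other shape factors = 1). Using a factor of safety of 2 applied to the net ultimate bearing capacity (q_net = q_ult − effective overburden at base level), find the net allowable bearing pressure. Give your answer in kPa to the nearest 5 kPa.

q_all(net) ≈ 295 kPa

Effective surcharge at the founding depth q = γ·D_f = 20.4 × 1.05 = 21.42 kPa.
q_ult = c·N_c·s_c + q·N_q + 0.5·γ·B·N_γ·s_γ
     = 4 × 25.2 × 1.3 + 21.42 × 14.2 + 0.5 × 20.4 × 2.06 × 10.4 × 0.8
     = 131.04 + 304.16 + 174.82 = 610.02 kPa.
Net ultimate: q_net = 610.02 − 21.42 = 588.6 kPa.
q_all(net) = 588.6 / 2 = 294.3 kPa.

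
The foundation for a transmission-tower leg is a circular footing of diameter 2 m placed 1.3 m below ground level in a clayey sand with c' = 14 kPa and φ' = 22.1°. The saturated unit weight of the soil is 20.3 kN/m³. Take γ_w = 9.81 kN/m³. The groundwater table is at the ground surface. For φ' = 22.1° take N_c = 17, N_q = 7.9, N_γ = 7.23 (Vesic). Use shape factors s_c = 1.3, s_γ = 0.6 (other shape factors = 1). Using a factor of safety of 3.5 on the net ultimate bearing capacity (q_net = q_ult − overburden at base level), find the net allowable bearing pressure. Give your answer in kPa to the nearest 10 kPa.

With the water table at the surface the whole profile is submerged: γ' = 20.3 − 9.81 = 10.49 kN/m³, so q = γ'·D_f = 13.637 kPa; the same γ' applies in the ½γBN_γ term.
q_ult = c·N_c·s_c + q·N_q + 0.5·γ·B·N_γ·s_γ
     = 14 × 17 × 1.3 + 13.637 × 7.9 + 0.5 × 10.49 × 2 × 7.23 × 0.6
     = 309.4 + 107.73 + 45.506 = 462.64 kPa.
q_net = 462.64 − 13.637 = 449 kPa.
q_all(net) = 449 / 3.5 = 128.29 kPa.

q_all(net) ≈ 130 kPa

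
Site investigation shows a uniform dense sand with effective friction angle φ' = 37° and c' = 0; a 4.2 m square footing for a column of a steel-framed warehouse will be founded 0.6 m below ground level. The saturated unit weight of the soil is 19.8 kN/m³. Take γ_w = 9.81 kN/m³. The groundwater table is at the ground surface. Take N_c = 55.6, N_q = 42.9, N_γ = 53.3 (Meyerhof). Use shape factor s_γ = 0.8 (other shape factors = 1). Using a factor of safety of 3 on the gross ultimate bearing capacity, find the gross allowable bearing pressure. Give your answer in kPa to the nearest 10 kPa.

q_all ≈ 380 kPa

γ' = 19.8 − 9.81 = 9.99 kN/m³ (submerged throughout). q = 9.99 × 0.6 = 5.994 kPa; the same γ' applies in the ½γBN_γ term.
q·N_q = 5.994 × 42.9 = 257.14 kPa
0.5·γ·B·N_γ·s_γ = 0.5 × 9.99 × 4.2 × 53.3 × 0.8 = 894.54 kPa
q_ult = 257.14 + 894.54 = 1151.7 kPa.
q_all = 1151.7 / 3 = 383.9 kPa.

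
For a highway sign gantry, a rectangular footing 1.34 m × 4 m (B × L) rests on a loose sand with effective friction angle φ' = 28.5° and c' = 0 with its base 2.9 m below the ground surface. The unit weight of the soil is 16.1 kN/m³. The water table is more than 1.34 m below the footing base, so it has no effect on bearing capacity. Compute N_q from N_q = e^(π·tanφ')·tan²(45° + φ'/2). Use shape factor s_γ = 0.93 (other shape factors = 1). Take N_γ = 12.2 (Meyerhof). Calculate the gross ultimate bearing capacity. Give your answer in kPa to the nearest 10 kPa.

tan28.5° = 0.543, so N_q = e^(π×0.543)·tan²(59.25°) = 5.505 × 2.825 = 15.55.
Overburden at base level: q = 16.1 × 2.9 = 46.69 kPa.
Surcharge term q·N_q = 46.69 × 15.554 = 726.23 kPa; self-weight term 0.5·γ·B·N_γ·s_γ = 0.5 × 16.1 × 1.34 × 12.2 × 0.93 = 122.39 kPa.
q_ult = 726.23 + 122.39 = 848.62 kPa.

q_ult ≈ 850 kPa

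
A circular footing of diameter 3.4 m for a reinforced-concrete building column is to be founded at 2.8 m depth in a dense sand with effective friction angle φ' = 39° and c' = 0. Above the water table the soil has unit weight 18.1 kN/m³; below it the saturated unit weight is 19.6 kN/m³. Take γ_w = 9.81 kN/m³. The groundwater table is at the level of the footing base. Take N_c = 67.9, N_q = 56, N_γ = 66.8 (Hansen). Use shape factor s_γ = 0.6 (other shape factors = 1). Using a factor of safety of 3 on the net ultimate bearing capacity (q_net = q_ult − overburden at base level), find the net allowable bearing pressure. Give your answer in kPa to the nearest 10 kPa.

q = γ·D_f = 18.1 × 2.8 = 50.68 kPa.
For the ½γBN_γ term take γ' = 19.6 − 9.81 = 9.79 kN/m³ (soil below base is submerged).
q·N_q = 50.68 × 56 = 2838.1 kPa
0.5·γ·B·N_γ·s_γ = 0.5 × 9.79 × 3.4 × 66.8 × 0.6 = 667.05 kPa
q_ult = 2838.1 + 667.05 = 3505.1 kPa.
q_net = 3505.1 − 50.68 = 3454.5 kPa.
q_all(net) = 3454.5 / 3 = 1151.5 kPa.

q_all(net) ≈ 1150 kPa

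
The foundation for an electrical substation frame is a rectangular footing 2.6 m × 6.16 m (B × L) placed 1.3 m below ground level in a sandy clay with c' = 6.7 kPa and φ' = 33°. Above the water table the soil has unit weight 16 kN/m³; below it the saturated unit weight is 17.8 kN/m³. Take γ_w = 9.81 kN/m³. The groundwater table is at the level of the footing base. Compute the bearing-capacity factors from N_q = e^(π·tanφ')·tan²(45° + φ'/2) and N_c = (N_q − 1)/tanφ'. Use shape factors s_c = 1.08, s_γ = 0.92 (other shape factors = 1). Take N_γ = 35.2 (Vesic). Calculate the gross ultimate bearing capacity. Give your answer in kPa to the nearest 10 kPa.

tan33° = 0.6494, so N_q = e^(π×0.6494)·tan²(61.5°) = 7.692 × 3.392 = 26.09.
N_c = (26.09 − 1)/tan33° = 38.64.
Overburden at base level: q = 16 × 1.3 = 20.8 kPa.
Below the base the soil is submerged, so the ½γBN_γ term uses γ' = 17.8 − 9.81 = 7.99 kN/m³.
Cohesion term c·N_c·s_c = 6.7 × 38.638 × 1.08 = 279.59 kPa; surcharge term q·N_q = 20.8 × 26.092 = 542.71 kPa; self-weight term 0.5·γ·B·N_γ·s_γ = 0.5 × 7.99 × 2.6 × 35.2 × 0.92 = 336.37 kPa.
q_ult = 279.59 + 542.71 + 336.37 = 1158.7 kPa.

q_ult ≈ 1160 kPa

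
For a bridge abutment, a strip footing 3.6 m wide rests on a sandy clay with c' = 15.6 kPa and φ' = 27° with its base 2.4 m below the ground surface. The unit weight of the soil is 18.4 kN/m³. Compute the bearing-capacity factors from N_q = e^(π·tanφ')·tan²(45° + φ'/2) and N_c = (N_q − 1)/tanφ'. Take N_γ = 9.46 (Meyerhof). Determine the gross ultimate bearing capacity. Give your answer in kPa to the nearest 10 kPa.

tan27° = 0.5095, so N_q = e^(π×0.5095)·tan²(58.5°) = 4.957 × 2.663 = 13.2.
N_c = (13.2 − 1)/tan27° = 23.94.
q = γ·D_f = 18.4 × 2.4 = 44.16 kPa.
c·N_c = 15.6 × 23.942 = 373.5 kPa
q·N_q = 44.16 × 13.199 = 582.87 kPa
0.5·γ·B·N_γ = 0.5 × 18.4 × 3.6 × 9.46 = 313.32 kPa
q_ult = 373.5 + 582.87 + 313.32 = 1269.7 kPa.

q_ult ≈ 1270 kPa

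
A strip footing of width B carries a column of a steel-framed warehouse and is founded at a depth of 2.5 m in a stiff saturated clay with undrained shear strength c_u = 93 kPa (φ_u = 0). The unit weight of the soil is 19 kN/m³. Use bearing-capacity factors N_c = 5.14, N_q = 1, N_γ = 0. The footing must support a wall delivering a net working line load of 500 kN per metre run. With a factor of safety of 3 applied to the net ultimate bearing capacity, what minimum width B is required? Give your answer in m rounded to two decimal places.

Effective surcharge at the founding depth q = γ·D_f = 19 × 2.5 = 47.5 kPa.
q_ult = c·N_c + q·N_q
     = 93 × 5.14 + 47.5 × 1
     = 478.02 + 47.5 = 525.52 kPa.
For φ = 0 the ½γBN_γ term vanishes, so q_ult is independent of B. q_net = 525.52 − 47.5 = 478.02 kPa; q_all(net) = 478.02/3 = 159.34 kPa.
Required width B = w / q_all(net) = 500 / 159.34 = 3.138 m.

B = 3.14 m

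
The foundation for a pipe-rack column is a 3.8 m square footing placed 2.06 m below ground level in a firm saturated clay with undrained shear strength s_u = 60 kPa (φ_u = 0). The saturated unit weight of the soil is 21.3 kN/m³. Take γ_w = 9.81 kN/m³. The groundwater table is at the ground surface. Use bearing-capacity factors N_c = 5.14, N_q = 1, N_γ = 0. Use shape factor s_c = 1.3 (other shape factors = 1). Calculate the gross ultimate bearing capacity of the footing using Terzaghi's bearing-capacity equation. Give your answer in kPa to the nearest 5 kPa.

With the water table at the surface the whole profile is submerged: γ' = 21.3 − 9.81 = 11.49 kN/m³, so q = γ'·D_f = 23.669 kPa.
q_ult = c·N_c·s_c + q·N_q
     = 60 × 5.14 × 1.3 + 23.669 × 1
     = 400.92 + 23.669 = 424.59 kPa.

q_ult ≈ 425 kPa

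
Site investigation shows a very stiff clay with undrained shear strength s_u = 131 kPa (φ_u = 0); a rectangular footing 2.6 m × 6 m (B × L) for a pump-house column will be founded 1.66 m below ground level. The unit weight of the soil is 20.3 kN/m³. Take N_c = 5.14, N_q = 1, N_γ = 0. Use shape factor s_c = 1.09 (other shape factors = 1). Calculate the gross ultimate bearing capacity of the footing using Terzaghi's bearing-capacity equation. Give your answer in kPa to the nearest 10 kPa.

q = γ·D_f = 20.3 × 1.66 = 33.698 kPa.
c·N_c·s_c = 131 × 5.14 × 1.09 = 733.94 kPa
q·N_q = 33.698 × 1 = 33.698 kPa
q_ult = 733.94 + 33.698 = 767.64 kPa.

q_ult ≈ 770 kPa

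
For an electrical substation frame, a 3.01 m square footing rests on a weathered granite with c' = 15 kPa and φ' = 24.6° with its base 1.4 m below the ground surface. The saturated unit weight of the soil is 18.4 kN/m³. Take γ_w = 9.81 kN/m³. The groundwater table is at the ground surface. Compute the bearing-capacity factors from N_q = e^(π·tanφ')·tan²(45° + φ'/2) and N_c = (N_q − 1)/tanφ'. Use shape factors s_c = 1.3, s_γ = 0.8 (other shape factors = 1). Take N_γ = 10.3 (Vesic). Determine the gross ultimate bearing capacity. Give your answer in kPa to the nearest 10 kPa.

q_ult ≈ 620 kPa

tan24.6° = 0.4578, so N_q = e^(π×0.4578)·tan²(57.3°) = 4.214 × 2.426 = 10.22.
N_c = (10.22 − 1)/tan24.6° = 20.15.
Water table at ground surface, so effective unit weight γ' = 18.4 − 9.81 = 8.59 kN/m³ is used throughout; overburden q = 8.59 × 1.4 = 12.026 kPa; the same γ' applies in the ½γBN_γ term.
Cohesion term c·N_c·s_c = 15 × 20.146 × 1.3 = 392.85 kPa; surcharge term q·N_q = 12.026 × 10.224 = 122.95 kPa; self-weight term 0.5·γ·B·N_γ·s_γ = 0.5 × 8.59 × 3.01 × 10.3 × 0.8 = 106.53 kPa.
q_ult = 392.85 + 122.95 + 106.53 = 622.33 kPa.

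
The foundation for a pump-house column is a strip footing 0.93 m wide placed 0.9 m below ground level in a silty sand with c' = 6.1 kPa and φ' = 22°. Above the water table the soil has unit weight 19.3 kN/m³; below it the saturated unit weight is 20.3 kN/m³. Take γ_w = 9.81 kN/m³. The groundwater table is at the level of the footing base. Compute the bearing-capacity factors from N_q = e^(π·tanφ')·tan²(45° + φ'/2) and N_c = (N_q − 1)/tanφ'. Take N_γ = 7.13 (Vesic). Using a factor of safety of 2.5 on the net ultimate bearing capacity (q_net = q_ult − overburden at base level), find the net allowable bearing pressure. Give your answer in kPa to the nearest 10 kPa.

N_q = e^(π·tan22°)·tan²(56°) = 7.82; N_c = (N_q − 1)/tanφ' = 16.88.
Overburden at base level: q = 19.3 × 0.9 = 17.37 kPa.
Below the base the soil is submerged, so the ½γBN_γ term uses γ' = 20.3 − 9.81 = 10.49 kN/m³.
Cohesion term c·N_c = 6.1 × 16.883 = 102.99 kPa; surcharge term q·N_q = 17.37 × 7.8211 = 135.85 kPa; self-weight term 0.5·γ·B·N_γ = 0.5 × 10.49 × 0.93 × 7.13 = 34.779 kPa.
q_ult = 102.99 + 135.85 + 34.779 = 273.62 kPa.
q_net = 273.62 − 17.37 = 256.25 kPa.
q_all(net) = 256.25 / 2.5 = 102.5 kPa.

q_all(net) ≈ 100 kPa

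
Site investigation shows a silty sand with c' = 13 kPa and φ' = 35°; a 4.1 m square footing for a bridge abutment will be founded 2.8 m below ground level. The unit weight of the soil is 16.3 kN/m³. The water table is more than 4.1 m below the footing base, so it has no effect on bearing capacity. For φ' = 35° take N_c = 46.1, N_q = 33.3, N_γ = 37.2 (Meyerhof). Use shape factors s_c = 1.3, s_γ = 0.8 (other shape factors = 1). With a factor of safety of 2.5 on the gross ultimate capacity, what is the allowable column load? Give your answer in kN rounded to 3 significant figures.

Effective surcharge at the founding depth q = γ·D_f = 16.3 × 2.8 = 45.64 kPa.
q_ult = c·N_c·s_c + q·N_q + 0.5·γ·B·N_γ·s_γ
     = 13 × 46.1 × 1.3 + 45.64 × 33.3 + 0.5 × 16.3 × 4.1 × 37.2 × 0.8
     = 779.09 + 1519.8 + 994.43 = 3293.3 kPa.
Gross allowable pressure q_all = 3293.3 / 2.5 = 1317.3 kPa.
Footing area = 16.81 m², so allowable column load = 1317.3 × 16.81 = 22144 kN.

P_all ≈ 22100 kN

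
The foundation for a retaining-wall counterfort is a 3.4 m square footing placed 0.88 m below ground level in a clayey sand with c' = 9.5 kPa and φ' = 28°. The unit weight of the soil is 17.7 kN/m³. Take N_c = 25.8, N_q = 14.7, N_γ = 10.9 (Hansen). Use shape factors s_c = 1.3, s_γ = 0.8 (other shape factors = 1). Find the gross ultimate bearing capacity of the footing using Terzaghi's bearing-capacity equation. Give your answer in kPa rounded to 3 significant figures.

q_ult ≈ 810 kPa

Overburden at base level: q = 17.7 × 0.88 = 15.576 kPa.
Cohesion term c·N_c·s_c = 9.5 × 25.8 × 1.3 = 318.63 kPa; surcharge term q·N_q = 15.576 × 14.7 = 228.97 kPa; self-weight term 0.5·γ·B·N_γ·s_γ = 0.5 × 17.7 × 3.4 × 10.9 × 0.8 = 262.38 kPa.
q_ult = 318.63 + 228.97 + 262.38 = 809.98 kPa.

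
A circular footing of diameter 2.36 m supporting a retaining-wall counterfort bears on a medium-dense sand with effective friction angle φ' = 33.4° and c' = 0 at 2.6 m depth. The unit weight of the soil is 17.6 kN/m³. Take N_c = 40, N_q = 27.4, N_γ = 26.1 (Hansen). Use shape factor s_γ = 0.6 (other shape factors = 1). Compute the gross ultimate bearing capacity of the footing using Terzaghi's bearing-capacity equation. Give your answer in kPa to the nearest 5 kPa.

q_ult ≈ 1580 kPa

Effective surcharge at the founding depth q = γ·D_f = 17.6 × 2.6 = 45.76 kPa.
q_ult = q·N_q + 0.5·γ·B·N_γ·s_γ
     = 45.76 × 27.4 + 0.5 × 17.6 × 2.36 × 26.1 × 0.6
     = 1253.8 + 325.23 = 1579.1 kPa.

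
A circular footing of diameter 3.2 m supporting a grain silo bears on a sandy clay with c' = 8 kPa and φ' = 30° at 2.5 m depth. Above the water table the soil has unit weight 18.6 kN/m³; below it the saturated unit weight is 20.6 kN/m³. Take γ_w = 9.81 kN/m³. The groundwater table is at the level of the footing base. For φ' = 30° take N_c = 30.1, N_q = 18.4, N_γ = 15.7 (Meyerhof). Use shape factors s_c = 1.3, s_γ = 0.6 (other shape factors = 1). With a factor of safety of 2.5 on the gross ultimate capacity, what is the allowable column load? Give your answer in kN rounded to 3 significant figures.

Overburden at base level: q = 18.6 × 2.5 = 46.5 kPa.
Below the base the soil is submerged, so the ½γBN_γ term uses γ' = 20.6 − 9.81 = 10.79 kN/m³.
Cohesion term c·N_c·s_c = 8 × 30.1 × 1.3 = 313.04 kPa; surcharge term q·N_q = 46.5 × 18.4 = 855.6 kPa; self-weight term 0.5·γ·B·N_γ·s_γ = 0.5 × 10.79 × 3.2 × 15.7 × 0.6 = 162.63 kPa.
q_ult = 313.04 + 855.6 + 162.63 = 1331.3 kPa.
Gross allowable pressure q_all = 1331.3 / 2.5 = 532.51 kPa.
Footing area = 8.0425 m², so allowable column load = 532.51 × 8.0425 = 4282.7 kN.

P_all ≈ 4280 kN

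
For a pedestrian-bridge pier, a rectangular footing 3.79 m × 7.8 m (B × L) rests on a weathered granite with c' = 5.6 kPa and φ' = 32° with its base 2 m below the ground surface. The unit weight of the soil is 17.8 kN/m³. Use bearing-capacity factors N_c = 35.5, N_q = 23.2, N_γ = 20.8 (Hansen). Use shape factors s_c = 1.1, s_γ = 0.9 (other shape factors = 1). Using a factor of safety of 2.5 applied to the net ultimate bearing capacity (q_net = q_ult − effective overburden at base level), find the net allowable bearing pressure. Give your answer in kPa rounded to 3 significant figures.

q_all(net) ≈ 656 kPa

Overburden at base level: q = 17.8 × 2 = 35.6 kPa.
Cohesion term c·N_c·s_c = 5.6 × 35.5 × 1.1 = 218.68 kPa; surcharge term q·N_q = 35.6 × 23.2 = 825.92 kPa; self-weight term 0.5·γ·B·N_γ·s_γ = 0.5 × 17.8 × 3.79 × 20.8 × 0.9 = 631.44 kPa.
q_ult = 218.68 + 825.92 + 631.44 = 1676 kPa.
Net ultimate: q_net = 1676 − 35.6 = 1640.4 kPa.
q_all(net) = 1640.4 / 2.5 = 656.18 kPa.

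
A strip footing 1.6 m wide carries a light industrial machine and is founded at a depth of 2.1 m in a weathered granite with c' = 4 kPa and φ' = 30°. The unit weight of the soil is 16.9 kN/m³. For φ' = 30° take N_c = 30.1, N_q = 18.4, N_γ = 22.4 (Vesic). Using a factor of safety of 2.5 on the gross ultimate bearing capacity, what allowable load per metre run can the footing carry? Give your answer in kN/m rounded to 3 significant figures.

≈ 689 kN/m

Overburden at base level: q = 16.9 × 2.1 = 35.49 kPa.
Cohesion term c·N_c = 4 × 30.1 = 120.4 kPa; surcharge term q·N_q = 35.49 × 18.4 = 653.02 kPa; self-weight term 0.5·γ·B·N_γ = 0.5 × 16.9 × 1.6 × 22.4 = 302.85 kPa.
q_ult = 120.4 + 653.02 + 302.85 = 1076.3 kPa.
Gross allowable pressure q_all = 1076.3 / 2.5 = 430.51 kPa.
Allowable wall load = q_all × B = 430.51 × 1.6 = 688.81 kN per metre run.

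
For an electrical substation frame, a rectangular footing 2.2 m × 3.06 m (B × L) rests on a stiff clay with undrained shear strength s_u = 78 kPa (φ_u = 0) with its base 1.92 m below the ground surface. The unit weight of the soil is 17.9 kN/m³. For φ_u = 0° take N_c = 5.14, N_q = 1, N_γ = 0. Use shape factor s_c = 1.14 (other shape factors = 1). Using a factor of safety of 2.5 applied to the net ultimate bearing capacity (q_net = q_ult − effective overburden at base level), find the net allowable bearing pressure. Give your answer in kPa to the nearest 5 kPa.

q_all(net) ≈ 185 kPa

Effective surcharge at the founding depth q = γ·D_f = 17.9 × 1.92 = 34.368 kPa.
q_ult = c·N_c·s_c + q·N_q
     = 78 × 5.14 × 1.14 + 34.368 × 1
     = 457.05 + 34.368 = 491.42 kPa.
Net ultimate: q_net = 491.42 − 34.368 = 457.05 kPa.
q_all(net) = 457.05 / 2.5 = 182.82 kPa.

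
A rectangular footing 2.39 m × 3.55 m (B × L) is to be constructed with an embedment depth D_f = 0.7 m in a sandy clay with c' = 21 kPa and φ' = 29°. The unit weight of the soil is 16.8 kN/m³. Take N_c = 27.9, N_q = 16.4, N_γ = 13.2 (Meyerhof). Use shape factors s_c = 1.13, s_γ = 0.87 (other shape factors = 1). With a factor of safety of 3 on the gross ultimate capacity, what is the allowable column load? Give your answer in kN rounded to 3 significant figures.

q = γ·D_f = 16.8 × 0.7 = 11.76 kPa.
c·N_c·s_c = 21 × 27.9 × 1.13 = 662.07 kPa
q·N_q = 11.76 × 16.4 = 192.86 kPa
0.5·γ·B·N_γ·s_γ = 0.5 × 16.8 × 2.39 × 13.2 × 0.87 = 230.55 kPa
q_ult = 662.07 + 192.86 + 230.55 = 1085.5 kPa.
Gross allowable pressure q_all = 1085.5 / 3 = 361.83 kPa.
Footing area = 8.4845 m², so allowable column load = 361.83 × 8.4845 = 3069.9 kN.

P_all ≈ 3070 kN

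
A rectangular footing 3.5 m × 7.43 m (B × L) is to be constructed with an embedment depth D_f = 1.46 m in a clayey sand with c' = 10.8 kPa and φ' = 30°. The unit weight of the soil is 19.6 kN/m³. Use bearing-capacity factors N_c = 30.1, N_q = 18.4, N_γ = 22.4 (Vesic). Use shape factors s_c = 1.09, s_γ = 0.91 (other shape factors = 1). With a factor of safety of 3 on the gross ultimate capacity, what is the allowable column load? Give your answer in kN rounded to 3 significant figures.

P_all ≈ 13700 kN

Overburden at base level: q = 19.6 × 1.46 = 28.616 kPa.
Cohesion term c·N_c·s_c = 10.8 × 30.1 × 1.09 = 354.34 kPa; surcharge term q·N_q = 28.616 × 18.4 = 526.53 kPa; self-weight term 0.5·γ·B·N_γ·s_γ = 0.5 × 19.6 × 3.5 × 22.4 × 0.91 = 699.17 kPa.
q_ult = 354.34 + 526.53 + 699.17 = 1580 kPa.
Gross allowable pressure q_all = 1580 / 3 = 526.68 kPa.
Footing area = 26.005 m², so allowable column load = 526.68 × 26.005 = 13696 kN.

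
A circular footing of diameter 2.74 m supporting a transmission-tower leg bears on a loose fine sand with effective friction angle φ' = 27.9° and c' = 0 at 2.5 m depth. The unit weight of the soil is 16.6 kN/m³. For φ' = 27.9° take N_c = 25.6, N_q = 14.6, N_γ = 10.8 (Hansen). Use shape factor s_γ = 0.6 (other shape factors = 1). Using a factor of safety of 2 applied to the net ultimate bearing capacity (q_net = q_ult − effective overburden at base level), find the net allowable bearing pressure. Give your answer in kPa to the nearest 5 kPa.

q_all(net) ≈ 355 kPa

Effective surcharge at the founding depth q = γ·D_f = 16.6 × 2.5 = 41.5 kPa.
q_ult = q·N_q + 0.5·γ·B·N_γ·s_γ
     = 41.5 × 14.6 + 0.5 × 16.6 × 2.74 × 10.8 × 0.6
     = 605.9 + 147.37 = 753.27 kPa.
Net ultimate: q_net = 753.27 − 41.5 = 711.77 kPa.
q_all(net) = 711.77 / 2 = 355.88 kPa.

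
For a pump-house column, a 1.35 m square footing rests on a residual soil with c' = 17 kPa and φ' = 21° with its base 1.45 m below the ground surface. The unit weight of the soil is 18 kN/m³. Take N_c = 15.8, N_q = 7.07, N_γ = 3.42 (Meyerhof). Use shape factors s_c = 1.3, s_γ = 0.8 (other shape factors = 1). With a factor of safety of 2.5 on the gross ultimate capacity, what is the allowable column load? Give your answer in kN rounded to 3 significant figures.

P_all ≈ 413 kN

Effective surcharge at the founding depth q = γ·D_f = 18 × 1.45 = 26.1 kPa.
q_ult = c·N_c·s_c + q·N_q + 0.5·γ·B·N_γ·s_γ
     = 17 × 15.8 × 1.3 + 26.1 × 7.07 + 0.5 × 18 × 1.35 × 3.42 × 0.8
     = 349.18 + 184.53 + 33.242 = 566.95 kPa.
Gross allowable pressure q_all = 566.95 / 2.5 = 226.78 kPa.
Footing area = 1.8225 m², so allowable column load = 226.78 × 1.8225 = 413.31 kN.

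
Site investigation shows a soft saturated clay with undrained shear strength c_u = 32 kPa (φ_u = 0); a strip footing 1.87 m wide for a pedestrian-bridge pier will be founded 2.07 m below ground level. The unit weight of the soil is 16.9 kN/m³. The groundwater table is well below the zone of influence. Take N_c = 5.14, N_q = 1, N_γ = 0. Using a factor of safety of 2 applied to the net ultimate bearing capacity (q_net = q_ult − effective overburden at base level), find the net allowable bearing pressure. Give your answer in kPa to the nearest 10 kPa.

Overburden at base level: q = 16.9 × 2.07 = 34.983 kPa.
Cohesion term c·N_c = 32 × 5.14 = 164.48 kPa; surcharge term q·N_q = 34.983 × 1 = 34.983 kPa.
q_ult = 164.48 + 34.983 = 199.46 kPa.
Net ultimate: q_net = 199.46 − 34.983 = 164.48 kPa.
q_all(net) = 164.48 / 2 = 82.24 kPa.

q_all(net) ≈ 80 kPa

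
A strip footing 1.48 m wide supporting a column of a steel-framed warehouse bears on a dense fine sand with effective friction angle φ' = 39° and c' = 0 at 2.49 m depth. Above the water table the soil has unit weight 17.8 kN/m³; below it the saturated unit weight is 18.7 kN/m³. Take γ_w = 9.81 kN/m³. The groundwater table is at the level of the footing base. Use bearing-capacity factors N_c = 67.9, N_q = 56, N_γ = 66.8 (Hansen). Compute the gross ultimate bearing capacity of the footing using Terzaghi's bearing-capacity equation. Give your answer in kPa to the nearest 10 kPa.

q_ult ≈ 2920 kPa

Overburden at base level: q = 17.8 × 2.49 = 44.322 kPa.
Below the base the soil is submerged, so the ½γBN_γ term uses γ' = 18.7 − 9.81 = 8.89 kN/m³.
Surcharge term q·N_q = 44.322 × 56 = 2482 kPa; self-weight term 0.5·γ·B·N_γ = 0.5 × 8.89 × 1.48 × 66.8 = 439.45 kPa.
q_ult = 2482 + 439.45 = 2921.5 kPa.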